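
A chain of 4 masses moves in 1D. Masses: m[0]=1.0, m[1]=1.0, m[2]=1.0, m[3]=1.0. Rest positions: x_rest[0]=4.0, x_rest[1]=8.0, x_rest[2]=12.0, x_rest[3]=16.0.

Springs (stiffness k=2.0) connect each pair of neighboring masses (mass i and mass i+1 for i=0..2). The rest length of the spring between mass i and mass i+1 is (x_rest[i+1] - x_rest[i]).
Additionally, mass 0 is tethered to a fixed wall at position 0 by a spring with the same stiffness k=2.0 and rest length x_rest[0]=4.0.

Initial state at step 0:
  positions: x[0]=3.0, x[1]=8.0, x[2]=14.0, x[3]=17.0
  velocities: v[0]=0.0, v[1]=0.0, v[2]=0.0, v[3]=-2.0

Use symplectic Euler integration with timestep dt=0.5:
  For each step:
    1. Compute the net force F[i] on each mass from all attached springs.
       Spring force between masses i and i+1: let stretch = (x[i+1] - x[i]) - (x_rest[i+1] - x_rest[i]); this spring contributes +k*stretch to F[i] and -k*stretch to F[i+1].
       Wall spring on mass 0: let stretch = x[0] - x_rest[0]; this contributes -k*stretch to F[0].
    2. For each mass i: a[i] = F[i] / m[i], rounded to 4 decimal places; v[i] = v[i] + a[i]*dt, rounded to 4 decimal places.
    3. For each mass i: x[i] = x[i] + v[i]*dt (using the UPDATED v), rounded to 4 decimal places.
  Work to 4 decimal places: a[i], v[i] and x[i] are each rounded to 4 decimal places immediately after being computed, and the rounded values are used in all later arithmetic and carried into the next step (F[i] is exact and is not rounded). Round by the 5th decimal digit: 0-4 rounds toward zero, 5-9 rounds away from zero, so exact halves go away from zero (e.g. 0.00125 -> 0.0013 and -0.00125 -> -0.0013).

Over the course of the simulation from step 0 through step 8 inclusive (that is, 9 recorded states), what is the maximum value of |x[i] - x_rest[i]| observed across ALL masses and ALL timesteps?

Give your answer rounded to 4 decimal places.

Answer: 2.9882

Derivation:
Step 0: x=[3.0000 8.0000 14.0000 17.0000] v=[0.0000 0.0000 0.0000 -2.0000]
Step 1: x=[4.0000 8.5000 12.5000 16.5000] v=[2.0000 1.0000 -3.0000 -1.0000]
Step 2: x=[5.2500 8.7500 11.0000 16.0000] v=[2.5000 0.5000 -3.0000 -1.0000]
Step 3: x=[5.6250 8.3750 10.8750 15.0000] v=[0.7500 -0.7500 -0.2500 -2.0000]
Step 4: x=[4.5625 7.8750 11.5625 13.9375] v=[-2.1250 -1.0000 1.3750 -2.1250]
Step 5: x=[2.8750 7.5625 11.5938 13.6875] v=[-3.3750 -0.6250 0.0625 -0.5000]
Step 6: x=[2.0938 6.9219 10.6563 14.3907] v=[-1.5625 -1.2812 -1.8751 1.4063]
Step 7: x=[2.6797 5.7345 9.7188 15.2267] v=[1.1718 -2.3749 -1.8751 1.6719]
Step 8: x=[3.4532 5.0118 9.5431 15.3087] v=[1.5469 -1.4454 -0.3515 0.1640]
Max displacement = 2.9882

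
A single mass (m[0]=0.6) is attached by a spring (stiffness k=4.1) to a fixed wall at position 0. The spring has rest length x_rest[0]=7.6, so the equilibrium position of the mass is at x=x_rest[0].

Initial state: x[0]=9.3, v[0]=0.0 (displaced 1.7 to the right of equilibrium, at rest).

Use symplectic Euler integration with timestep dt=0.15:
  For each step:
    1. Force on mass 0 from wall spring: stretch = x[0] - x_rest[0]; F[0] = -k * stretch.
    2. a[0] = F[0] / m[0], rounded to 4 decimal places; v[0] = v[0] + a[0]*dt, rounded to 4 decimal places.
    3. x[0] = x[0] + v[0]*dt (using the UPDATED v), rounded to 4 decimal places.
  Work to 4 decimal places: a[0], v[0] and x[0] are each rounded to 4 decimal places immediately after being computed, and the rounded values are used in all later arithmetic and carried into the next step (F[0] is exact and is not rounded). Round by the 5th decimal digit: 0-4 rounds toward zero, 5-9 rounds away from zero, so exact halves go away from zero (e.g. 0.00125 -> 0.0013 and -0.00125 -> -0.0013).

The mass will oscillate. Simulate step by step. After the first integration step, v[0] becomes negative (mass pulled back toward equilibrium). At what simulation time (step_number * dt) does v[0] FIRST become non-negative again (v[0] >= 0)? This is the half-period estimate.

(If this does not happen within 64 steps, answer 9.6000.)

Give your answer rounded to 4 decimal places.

Answer: 1.2000

Derivation:
Step 0: x=[9.3000] v=[0.0000]
Step 1: x=[9.0386] v=[-1.7425]
Step 2: x=[8.5560] v=[-3.2171]
Step 3: x=[7.9265] v=[-4.1970]
Step 4: x=[7.2467] v=[-4.5317]
Step 5: x=[6.6213] v=[-4.1696]
Step 6: x=[6.1463] v=[-3.1664]
Step 7: x=[5.8948] v=[-1.6764]
Step 8: x=[5.9055] v=[0.0714]
First v>=0 after going negative at step 8, time=1.2000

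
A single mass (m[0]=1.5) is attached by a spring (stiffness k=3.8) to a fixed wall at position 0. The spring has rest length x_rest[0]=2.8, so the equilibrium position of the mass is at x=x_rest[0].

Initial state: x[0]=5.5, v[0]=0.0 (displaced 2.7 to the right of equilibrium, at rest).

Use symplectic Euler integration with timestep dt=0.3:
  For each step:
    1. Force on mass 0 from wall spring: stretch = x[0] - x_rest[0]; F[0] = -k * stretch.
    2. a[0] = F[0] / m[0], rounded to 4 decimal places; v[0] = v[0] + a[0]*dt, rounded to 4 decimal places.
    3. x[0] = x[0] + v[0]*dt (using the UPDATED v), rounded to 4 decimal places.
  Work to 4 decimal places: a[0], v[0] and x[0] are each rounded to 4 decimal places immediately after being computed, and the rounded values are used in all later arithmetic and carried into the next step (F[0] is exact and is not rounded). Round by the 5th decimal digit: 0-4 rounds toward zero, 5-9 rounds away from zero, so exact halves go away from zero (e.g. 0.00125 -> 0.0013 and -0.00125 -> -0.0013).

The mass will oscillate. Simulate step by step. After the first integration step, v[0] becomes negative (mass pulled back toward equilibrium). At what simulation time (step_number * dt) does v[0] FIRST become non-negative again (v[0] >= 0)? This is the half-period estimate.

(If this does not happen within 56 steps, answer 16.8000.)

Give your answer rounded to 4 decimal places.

Step 0: x=[5.5000] v=[0.0000]
Step 1: x=[4.8844] v=[-2.0520]
Step 2: x=[3.7935] v=[-3.6362]
Step 3: x=[2.4761] v=[-4.3913]
Step 4: x=[1.2325] v=[-4.1452]
Step 5: x=[0.3463] v=[-2.9539]
Step 6: x=[0.0196] v=[-1.0891]
Step 7: x=[0.3268] v=[1.0240]
First v>=0 after going negative at step 7, time=2.1000

Answer: 2.1000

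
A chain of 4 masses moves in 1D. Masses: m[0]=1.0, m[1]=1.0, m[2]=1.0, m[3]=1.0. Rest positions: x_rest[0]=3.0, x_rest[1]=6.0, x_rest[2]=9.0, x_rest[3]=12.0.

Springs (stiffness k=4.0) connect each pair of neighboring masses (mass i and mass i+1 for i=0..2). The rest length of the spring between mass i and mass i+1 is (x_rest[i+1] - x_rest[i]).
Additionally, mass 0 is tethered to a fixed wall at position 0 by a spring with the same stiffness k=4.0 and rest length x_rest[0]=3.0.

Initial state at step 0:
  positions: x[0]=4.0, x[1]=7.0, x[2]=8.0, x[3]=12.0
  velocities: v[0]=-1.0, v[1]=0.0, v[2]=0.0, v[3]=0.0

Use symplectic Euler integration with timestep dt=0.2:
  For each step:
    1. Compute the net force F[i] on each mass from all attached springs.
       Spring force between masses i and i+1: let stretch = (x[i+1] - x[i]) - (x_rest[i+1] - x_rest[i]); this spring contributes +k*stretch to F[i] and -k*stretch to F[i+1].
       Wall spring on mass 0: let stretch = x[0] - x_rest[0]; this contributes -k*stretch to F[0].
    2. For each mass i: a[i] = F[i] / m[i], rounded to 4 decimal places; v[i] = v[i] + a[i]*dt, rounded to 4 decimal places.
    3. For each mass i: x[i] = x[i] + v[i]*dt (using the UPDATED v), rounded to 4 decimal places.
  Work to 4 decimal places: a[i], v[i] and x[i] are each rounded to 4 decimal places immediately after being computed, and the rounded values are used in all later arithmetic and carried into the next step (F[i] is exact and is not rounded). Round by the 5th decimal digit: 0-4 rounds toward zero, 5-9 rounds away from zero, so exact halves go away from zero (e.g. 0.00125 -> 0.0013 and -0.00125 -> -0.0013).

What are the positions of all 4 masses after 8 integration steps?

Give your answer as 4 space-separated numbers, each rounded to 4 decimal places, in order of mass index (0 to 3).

Answer: 2.4703 5.6054 7.9109 12.9957

Derivation:
Step 0: x=[4.0000 7.0000 8.0000 12.0000] v=[-1.0000 0.0000 0.0000 0.0000]
Step 1: x=[3.6400 6.6800 8.4800 11.8400] v=[-1.8000 -1.6000 2.4000 -0.8000]
Step 2: x=[3.1840 6.1616 9.2096 11.6224] v=[-2.2800 -2.5920 3.6480 -1.0880]
Step 3: x=[2.6950 5.6545 9.8376 11.4988] v=[-2.4451 -2.5357 3.1398 -0.6182]
Step 4: x=[2.2483 5.3431 10.0621 11.5894] v=[-2.2335 -1.5568 1.1223 0.4528]
Step 5: x=[1.9370 5.2916 9.7759 11.9156] v=[-1.5563 -0.2574 -1.4311 1.6310]
Step 6: x=[1.8526 5.4209 9.1145 12.3794] v=[-0.4222 0.6464 -3.3068 2.3192]
Step 7: x=[2.0427 5.5702 8.3845 12.8009] v=[0.9504 0.7466 -3.6498 2.1073]
Step 8: x=[2.4703 5.6054 7.9109 12.9957] v=[2.1382 0.1760 -2.3681 0.9742]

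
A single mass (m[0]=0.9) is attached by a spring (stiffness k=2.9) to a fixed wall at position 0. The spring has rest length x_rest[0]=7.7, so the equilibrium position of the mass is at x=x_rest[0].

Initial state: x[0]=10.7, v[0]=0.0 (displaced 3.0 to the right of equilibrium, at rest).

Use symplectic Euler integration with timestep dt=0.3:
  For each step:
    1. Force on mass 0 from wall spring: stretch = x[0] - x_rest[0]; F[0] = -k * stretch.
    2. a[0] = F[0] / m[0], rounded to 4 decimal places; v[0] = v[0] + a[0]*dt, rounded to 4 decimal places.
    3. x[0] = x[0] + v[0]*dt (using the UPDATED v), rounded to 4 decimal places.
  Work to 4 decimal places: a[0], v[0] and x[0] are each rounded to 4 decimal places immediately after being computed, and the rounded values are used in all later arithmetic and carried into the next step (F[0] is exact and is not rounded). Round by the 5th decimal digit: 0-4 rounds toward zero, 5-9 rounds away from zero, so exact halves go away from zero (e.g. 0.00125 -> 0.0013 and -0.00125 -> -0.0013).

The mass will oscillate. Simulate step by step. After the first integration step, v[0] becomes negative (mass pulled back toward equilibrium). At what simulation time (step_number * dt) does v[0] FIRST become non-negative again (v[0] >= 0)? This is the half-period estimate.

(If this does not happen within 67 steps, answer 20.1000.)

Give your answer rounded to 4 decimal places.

Answer: 1.8000

Derivation:
Step 0: x=[10.7000] v=[0.0000]
Step 1: x=[9.8300] v=[-2.9000]
Step 2: x=[8.3423] v=[-4.9590]
Step 3: x=[6.6683] v=[-5.5799]
Step 4: x=[5.2935] v=[-4.5826]
Step 5: x=[4.6166] v=[-2.2563]
Step 6: x=[4.8339] v=[0.7243]
First v>=0 after going negative at step 6, time=1.8000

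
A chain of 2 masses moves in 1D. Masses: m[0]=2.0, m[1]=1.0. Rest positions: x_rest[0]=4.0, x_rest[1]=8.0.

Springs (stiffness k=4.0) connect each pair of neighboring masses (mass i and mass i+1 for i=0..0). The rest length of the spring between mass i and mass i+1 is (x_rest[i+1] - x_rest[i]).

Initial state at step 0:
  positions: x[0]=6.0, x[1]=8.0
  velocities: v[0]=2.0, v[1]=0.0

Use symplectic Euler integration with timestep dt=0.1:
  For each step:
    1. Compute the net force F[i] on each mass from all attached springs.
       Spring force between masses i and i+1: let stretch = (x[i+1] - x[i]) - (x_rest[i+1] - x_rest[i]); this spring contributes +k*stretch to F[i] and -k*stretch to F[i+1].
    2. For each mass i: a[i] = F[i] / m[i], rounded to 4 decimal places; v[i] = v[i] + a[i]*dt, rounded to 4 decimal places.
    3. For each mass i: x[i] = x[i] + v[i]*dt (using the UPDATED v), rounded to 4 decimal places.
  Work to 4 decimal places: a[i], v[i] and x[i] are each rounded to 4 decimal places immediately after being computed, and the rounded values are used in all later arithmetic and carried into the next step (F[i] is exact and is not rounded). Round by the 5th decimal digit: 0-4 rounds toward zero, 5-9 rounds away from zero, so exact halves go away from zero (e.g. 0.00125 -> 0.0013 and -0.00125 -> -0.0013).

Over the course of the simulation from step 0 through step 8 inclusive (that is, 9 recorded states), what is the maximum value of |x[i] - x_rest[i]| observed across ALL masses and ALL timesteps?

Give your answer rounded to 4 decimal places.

Answer: 2.5569

Derivation:
Step 0: x=[6.0000 8.0000] v=[2.0000 0.0000]
Step 1: x=[6.1600 8.0800] v=[1.6000 0.8000]
Step 2: x=[6.2784 8.2432] v=[1.1840 1.6320]
Step 3: x=[6.3561 8.4878] v=[0.7770 2.4461]
Step 4: x=[6.3964 8.8071] v=[0.4033 3.1934]
Step 5: x=[6.4049 9.1900] v=[0.0854 3.8291]
Step 6: x=[6.3891 9.6215] v=[-0.1576 4.3151]
Step 7: x=[6.3580 10.0837] v=[-0.3111 4.6221]
Step 8: x=[6.3214 10.5569] v=[-0.3660 4.7318]
Max displacement = 2.5569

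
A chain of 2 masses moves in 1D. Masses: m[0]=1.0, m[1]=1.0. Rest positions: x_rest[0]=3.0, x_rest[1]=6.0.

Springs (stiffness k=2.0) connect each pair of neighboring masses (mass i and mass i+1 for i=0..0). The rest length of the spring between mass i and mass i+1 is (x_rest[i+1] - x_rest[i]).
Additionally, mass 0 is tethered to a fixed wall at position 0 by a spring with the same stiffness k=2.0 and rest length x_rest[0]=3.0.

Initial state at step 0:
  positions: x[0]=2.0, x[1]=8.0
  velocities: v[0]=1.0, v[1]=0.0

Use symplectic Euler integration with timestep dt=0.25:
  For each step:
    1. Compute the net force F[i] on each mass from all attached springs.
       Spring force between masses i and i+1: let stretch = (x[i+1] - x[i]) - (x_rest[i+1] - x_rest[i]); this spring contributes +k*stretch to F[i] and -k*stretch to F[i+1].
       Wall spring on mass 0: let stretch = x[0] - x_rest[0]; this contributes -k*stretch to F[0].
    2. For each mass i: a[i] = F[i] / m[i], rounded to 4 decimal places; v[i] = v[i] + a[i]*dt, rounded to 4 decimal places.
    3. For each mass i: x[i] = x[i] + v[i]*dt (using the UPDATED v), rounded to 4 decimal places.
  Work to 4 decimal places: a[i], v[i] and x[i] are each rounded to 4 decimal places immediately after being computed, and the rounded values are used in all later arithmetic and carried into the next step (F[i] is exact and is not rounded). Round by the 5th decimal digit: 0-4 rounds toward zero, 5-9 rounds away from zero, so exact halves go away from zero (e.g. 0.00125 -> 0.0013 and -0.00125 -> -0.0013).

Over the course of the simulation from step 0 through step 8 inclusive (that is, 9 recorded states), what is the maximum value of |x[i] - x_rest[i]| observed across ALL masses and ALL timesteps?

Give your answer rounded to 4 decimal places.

Step 0: x=[2.0000 8.0000] v=[1.0000 0.0000]
Step 1: x=[2.7500 7.6250] v=[3.0000 -1.5000]
Step 2: x=[3.7656 7.0156] v=[4.0625 -2.4375]
Step 3: x=[4.7168 6.3750] v=[3.8047 -2.5625]
Step 4: x=[5.2857 5.9021] v=[2.2754 -1.8916]
Step 5: x=[5.2709 5.7272] v=[-0.0593 -0.6998]
Step 6: x=[4.6543 5.8702] v=[-2.4666 0.5721]
Step 7: x=[3.6079 6.2363] v=[-4.1858 1.4642]
Step 8: x=[2.4390 6.6488] v=[-4.6756 1.6500]
Max displacement = 2.2857

Answer: 2.2857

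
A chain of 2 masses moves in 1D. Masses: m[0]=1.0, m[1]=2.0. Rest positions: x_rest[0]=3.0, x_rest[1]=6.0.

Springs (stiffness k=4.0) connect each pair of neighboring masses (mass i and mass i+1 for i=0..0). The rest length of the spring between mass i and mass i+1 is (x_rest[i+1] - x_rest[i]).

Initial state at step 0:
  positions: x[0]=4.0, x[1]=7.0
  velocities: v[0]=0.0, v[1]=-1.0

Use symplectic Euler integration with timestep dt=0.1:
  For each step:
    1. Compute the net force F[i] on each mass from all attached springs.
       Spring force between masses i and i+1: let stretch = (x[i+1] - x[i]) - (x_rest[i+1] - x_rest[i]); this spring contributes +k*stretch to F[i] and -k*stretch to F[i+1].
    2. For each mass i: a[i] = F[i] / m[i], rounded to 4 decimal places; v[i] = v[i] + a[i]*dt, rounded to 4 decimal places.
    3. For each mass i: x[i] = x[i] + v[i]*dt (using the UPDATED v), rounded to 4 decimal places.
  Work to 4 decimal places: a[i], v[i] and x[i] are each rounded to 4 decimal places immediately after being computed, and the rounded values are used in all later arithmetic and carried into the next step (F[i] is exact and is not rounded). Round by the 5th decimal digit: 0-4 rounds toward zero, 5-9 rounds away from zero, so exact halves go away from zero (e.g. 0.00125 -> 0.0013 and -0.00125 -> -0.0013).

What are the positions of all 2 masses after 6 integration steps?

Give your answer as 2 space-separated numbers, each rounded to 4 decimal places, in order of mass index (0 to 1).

Step 0: x=[4.0000 7.0000] v=[0.0000 -1.0000]
Step 1: x=[4.0000 6.9000] v=[0.0000 -1.0000]
Step 2: x=[3.9960 6.8020] v=[-0.0400 -0.9800]
Step 3: x=[3.9842 6.7079] v=[-0.1176 -0.9412]
Step 4: x=[3.9614 6.6193] v=[-0.2281 -0.8859]
Step 5: x=[3.9249 6.5376] v=[-0.3649 -0.8175]
Step 6: x=[3.8729 6.4636] v=[-0.5198 -0.7400]

Answer: 3.8729 6.4636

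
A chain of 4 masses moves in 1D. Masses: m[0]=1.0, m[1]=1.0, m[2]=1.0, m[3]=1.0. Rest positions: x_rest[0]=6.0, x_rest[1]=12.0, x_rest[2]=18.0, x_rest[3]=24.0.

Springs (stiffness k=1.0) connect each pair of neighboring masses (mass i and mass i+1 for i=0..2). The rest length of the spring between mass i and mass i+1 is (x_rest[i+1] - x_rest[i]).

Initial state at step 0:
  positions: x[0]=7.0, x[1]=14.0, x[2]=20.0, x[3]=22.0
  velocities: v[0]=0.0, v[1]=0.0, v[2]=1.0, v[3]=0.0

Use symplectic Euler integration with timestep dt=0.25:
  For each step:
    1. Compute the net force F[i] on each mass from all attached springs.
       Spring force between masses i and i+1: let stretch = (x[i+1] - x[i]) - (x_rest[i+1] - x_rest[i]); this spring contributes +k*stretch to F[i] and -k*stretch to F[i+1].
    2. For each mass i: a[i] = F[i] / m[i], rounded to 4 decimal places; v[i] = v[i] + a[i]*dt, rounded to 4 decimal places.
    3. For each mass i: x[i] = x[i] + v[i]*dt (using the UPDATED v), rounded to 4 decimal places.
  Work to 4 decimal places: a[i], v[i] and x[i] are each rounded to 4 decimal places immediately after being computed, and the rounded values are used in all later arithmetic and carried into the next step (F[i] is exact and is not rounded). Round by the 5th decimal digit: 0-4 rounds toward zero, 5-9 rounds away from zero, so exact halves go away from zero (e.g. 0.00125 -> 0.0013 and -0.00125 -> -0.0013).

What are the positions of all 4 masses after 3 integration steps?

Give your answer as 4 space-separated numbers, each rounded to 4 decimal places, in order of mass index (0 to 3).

Step 0: x=[7.0000 14.0000 20.0000 22.0000] v=[0.0000 0.0000 1.0000 0.0000]
Step 1: x=[7.0625 13.9375 20.0000 22.2500] v=[0.2500 -0.2500 0.0000 1.0000]
Step 2: x=[7.1797 13.8242 19.7617 22.7344] v=[0.4688 -0.4531 -0.9531 1.9375]
Step 3: x=[7.3372 13.6667 19.3381 23.4080] v=[0.6299 -0.6299 -1.6943 2.6943]

Answer: 7.3372 13.6667 19.3381 23.4080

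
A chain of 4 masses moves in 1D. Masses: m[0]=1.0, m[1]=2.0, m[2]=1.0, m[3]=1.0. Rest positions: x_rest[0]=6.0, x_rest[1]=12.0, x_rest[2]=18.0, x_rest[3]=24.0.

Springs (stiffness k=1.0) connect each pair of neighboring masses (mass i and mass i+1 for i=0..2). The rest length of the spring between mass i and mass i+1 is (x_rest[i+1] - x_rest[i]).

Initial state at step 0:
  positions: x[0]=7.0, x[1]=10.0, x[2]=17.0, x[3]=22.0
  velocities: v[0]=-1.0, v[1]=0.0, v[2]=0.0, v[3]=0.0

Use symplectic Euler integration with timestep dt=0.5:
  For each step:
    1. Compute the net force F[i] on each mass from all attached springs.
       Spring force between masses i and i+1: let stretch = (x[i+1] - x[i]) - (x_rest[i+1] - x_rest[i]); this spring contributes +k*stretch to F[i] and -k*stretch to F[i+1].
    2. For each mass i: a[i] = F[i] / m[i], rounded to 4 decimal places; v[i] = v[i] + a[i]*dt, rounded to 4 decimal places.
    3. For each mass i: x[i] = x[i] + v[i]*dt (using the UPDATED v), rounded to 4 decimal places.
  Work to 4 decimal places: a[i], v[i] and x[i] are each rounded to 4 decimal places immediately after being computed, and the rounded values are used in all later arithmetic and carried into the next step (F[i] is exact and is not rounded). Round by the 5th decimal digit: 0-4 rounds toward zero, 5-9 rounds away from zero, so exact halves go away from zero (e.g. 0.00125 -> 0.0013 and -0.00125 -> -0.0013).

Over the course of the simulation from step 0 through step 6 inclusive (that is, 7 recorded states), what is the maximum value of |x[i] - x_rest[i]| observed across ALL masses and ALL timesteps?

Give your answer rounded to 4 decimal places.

Answer: 3.7851

Derivation:
Step 0: x=[7.0000 10.0000 17.0000 22.0000] v=[-1.0000 0.0000 0.0000 0.0000]
Step 1: x=[5.7500 10.5000 16.5000 22.2500] v=[-2.5000 1.0000 -1.0000 0.5000]
Step 2: x=[4.1875 11.1563 15.9375 22.5625] v=[-3.1250 1.3125 -1.1250 0.6250]
Step 3: x=[2.8672 11.5391 15.8360 22.7188] v=[-2.6406 0.7656 -0.2031 0.3125]
Step 4: x=[2.2149 11.3750 16.3810 22.6544] v=[-1.3047 -0.3282 1.0899 -0.1289]
Step 5: x=[2.3526 10.6916 17.2428 22.5216] v=[0.2754 -1.3668 1.7236 -0.2656]
Step 6: x=[3.0751 9.7847 17.7865 22.5691] v=[1.4449 -1.8138 1.0874 0.0950]
Max displacement = 3.7851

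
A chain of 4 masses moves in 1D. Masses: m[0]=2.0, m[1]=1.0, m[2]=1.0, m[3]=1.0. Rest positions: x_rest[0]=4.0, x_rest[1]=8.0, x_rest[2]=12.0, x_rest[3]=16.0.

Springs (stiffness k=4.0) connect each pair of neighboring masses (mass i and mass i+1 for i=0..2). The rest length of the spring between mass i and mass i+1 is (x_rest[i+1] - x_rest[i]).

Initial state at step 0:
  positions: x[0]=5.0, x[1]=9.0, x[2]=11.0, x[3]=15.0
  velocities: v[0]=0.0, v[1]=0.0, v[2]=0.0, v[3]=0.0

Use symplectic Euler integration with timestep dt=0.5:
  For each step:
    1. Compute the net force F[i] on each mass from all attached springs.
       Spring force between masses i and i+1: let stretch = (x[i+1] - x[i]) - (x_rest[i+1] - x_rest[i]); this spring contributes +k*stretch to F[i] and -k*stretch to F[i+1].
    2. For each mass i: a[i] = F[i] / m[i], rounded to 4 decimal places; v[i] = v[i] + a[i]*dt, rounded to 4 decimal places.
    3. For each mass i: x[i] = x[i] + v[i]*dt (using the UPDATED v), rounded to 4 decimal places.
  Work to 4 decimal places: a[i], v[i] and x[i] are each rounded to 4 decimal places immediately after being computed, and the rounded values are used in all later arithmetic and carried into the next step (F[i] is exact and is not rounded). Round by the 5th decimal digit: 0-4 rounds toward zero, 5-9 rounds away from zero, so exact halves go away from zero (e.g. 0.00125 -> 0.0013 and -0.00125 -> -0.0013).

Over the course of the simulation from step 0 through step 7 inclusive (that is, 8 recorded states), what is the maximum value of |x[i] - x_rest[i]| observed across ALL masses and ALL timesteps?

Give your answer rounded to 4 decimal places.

Answer: 2.0000

Derivation:
Step 0: x=[5.0000 9.0000 11.0000 15.0000] v=[0.0000 0.0000 0.0000 0.0000]
Step 1: x=[5.0000 7.0000 13.0000 15.0000] v=[0.0000 -4.0000 4.0000 0.0000]
Step 2: x=[4.0000 9.0000 11.0000 17.0000] v=[-2.0000 4.0000 -4.0000 4.0000]
Step 3: x=[3.5000 8.0000 13.0000 17.0000] v=[-1.0000 -2.0000 4.0000 0.0000]
Step 4: x=[3.2500 7.5000 14.0000 17.0000] v=[-0.5000 -1.0000 2.0000 0.0000]
Step 5: x=[3.1250 9.2500 11.5000 18.0000] v=[-0.2500 3.5000 -5.0000 2.0000]
Step 6: x=[4.0625 7.1250 13.2500 16.5000] v=[1.8750 -4.2500 3.5000 -3.0000]
Step 7: x=[4.5313 8.0625 12.1250 15.7500] v=[0.9375 1.8750 -2.2500 -1.5000]
Max displacement = 2.0000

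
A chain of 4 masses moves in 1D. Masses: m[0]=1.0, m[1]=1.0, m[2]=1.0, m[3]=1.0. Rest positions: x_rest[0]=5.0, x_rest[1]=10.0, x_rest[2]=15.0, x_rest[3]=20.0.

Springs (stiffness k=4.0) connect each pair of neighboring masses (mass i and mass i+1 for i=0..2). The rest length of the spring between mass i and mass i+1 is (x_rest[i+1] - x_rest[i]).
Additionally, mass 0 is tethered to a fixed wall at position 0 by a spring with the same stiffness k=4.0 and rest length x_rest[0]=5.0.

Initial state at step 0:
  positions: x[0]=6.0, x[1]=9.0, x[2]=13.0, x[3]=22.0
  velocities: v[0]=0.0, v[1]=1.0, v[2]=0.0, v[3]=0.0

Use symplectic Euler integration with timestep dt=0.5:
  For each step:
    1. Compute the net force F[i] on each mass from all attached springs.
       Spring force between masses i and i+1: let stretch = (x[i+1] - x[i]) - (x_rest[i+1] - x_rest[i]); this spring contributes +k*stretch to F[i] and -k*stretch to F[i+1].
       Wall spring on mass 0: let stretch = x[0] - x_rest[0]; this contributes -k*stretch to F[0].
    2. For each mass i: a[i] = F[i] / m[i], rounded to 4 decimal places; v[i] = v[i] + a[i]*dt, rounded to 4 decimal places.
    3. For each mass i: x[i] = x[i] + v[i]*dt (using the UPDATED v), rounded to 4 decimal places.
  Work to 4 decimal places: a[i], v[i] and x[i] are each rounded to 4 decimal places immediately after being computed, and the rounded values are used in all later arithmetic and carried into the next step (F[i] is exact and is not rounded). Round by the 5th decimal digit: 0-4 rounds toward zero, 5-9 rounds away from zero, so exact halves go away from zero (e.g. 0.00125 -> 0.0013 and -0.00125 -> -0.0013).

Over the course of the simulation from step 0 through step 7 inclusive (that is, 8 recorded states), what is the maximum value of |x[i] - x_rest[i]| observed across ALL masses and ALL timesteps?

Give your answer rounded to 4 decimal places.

Answer: 4.0000

Derivation:
Step 0: x=[6.0000 9.0000 13.0000 22.0000] v=[0.0000 1.0000 0.0000 0.0000]
Step 1: x=[3.0000 10.5000 18.0000 18.0000] v=[-6.0000 3.0000 10.0000 -8.0000]
Step 2: x=[4.5000 12.0000 15.5000 19.0000] v=[3.0000 3.0000 -5.0000 2.0000]
Step 3: x=[9.0000 9.5000 13.0000 21.5000] v=[9.0000 -5.0000 -5.0000 5.0000]
Step 4: x=[5.0000 10.0000 15.5000 20.5000] v=[-8.0000 1.0000 5.0000 -2.0000]
Step 5: x=[1.0000 11.0000 17.5000 19.5000] v=[-8.0000 2.0000 4.0000 -2.0000]
Step 6: x=[6.0000 8.5000 15.0000 21.5000] v=[10.0000 -5.0000 -5.0000 4.0000]
Step 7: x=[7.5000 10.0000 12.5000 22.0000] v=[3.0000 3.0000 -5.0000 1.0000]
Max displacement = 4.0000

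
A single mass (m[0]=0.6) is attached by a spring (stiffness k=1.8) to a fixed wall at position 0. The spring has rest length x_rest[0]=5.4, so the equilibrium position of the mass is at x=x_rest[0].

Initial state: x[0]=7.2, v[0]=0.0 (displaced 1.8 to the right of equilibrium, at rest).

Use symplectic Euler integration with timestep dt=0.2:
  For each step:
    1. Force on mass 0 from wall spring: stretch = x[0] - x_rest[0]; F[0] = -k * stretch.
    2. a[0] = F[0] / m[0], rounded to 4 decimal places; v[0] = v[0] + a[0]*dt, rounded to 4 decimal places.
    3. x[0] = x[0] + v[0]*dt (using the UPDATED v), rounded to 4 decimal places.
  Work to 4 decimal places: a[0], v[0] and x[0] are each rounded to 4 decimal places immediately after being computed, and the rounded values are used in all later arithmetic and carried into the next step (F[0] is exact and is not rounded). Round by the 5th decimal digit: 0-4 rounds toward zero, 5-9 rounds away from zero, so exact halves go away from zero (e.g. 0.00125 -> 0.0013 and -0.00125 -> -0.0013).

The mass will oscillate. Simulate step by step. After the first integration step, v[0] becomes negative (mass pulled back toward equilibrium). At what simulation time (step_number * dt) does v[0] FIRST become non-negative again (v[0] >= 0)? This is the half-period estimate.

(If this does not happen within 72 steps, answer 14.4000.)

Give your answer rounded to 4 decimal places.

Answer: 2.0000

Derivation:
Step 0: x=[7.2000] v=[0.0000]
Step 1: x=[6.9840] v=[-1.0800]
Step 2: x=[6.5779] v=[-2.0304]
Step 3: x=[6.0305] v=[-2.7371]
Step 4: x=[5.4074] v=[-3.1154]
Step 5: x=[4.7834] v=[-3.1198]
Step 6: x=[4.2334] v=[-2.7498]
Step 7: x=[3.8234] v=[-2.0498]
Step 8: x=[3.6026] v=[-1.1038]
Step 9: x=[3.5975] v=[-0.0254]
Step 10: x=[3.8087] v=[1.0561]
First v>=0 after going negative at step 10, time=2.0000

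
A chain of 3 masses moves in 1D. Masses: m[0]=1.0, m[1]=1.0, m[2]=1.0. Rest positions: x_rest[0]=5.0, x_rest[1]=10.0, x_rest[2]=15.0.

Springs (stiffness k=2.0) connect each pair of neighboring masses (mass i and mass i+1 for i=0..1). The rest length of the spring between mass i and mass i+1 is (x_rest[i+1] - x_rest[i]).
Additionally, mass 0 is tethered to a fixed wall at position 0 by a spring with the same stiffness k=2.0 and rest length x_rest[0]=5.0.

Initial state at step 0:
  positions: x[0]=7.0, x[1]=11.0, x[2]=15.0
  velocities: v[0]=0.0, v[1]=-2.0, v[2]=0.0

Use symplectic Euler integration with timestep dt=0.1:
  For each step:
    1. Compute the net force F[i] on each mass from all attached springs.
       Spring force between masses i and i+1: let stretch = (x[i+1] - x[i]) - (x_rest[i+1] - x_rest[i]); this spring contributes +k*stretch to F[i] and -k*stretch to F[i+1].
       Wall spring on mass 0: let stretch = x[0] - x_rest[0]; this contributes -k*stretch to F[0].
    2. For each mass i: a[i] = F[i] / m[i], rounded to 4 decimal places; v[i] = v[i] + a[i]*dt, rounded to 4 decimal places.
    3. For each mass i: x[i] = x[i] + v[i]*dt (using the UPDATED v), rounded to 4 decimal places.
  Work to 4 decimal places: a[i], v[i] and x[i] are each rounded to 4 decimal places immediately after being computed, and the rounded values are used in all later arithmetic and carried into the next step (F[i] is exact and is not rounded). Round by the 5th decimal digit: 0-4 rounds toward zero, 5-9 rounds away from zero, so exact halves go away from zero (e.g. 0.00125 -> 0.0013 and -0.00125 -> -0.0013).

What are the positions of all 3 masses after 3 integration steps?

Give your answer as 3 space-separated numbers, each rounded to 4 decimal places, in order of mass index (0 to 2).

Step 0: x=[7.0000 11.0000 15.0000] v=[0.0000 -2.0000 0.0000]
Step 1: x=[6.9400 10.8000 15.0200] v=[-0.6000 -2.0000 0.2000]
Step 2: x=[6.8184 10.6072 15.0556] v=[-1.2160 -1.9280 0.3560]
Step 3: x=[6.6362 10.4276 15.1022] v=[-1.8219 -1.7961 0.4663]

Answer: 6.6362 10.4276 15.1022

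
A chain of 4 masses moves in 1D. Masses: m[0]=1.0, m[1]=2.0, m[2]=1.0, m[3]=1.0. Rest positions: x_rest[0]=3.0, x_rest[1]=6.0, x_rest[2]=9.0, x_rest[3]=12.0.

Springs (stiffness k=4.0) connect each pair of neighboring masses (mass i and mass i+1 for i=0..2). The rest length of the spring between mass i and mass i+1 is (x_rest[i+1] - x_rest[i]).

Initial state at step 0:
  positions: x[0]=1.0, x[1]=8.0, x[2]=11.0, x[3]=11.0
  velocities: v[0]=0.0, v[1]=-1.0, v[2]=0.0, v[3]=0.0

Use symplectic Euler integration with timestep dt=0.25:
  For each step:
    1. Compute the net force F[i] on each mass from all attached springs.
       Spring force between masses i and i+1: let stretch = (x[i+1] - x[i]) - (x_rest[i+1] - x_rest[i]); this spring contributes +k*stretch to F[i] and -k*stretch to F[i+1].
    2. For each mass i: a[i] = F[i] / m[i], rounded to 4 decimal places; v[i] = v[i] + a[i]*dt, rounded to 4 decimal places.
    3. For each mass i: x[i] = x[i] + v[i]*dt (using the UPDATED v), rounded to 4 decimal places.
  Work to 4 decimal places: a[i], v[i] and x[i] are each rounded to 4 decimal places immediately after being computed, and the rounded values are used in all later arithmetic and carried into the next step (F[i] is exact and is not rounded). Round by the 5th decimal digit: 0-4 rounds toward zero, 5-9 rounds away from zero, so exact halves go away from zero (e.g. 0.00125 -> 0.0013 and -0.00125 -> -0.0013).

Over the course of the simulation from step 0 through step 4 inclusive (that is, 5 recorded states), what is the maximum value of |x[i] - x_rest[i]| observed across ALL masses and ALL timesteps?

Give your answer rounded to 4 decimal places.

Answer: 2.8106

Derivation:
Step 0: x=[1.0000 8.0000 11.0000 11.0000] v=[0.0000 -1.0000 0.0000 0.0000]
Step 1: x=[2.0000 7.2500 10.2500 11.7500] v=[4.0000 -3.0000 -3.0000 3.0000]
Step 2: x=[3.5625 6.2188 9.1250 12.8750] v=[6.2500 -4.1250 -4.5000 4.5000]
Step 3: x=[5.0391 5.2188 8.2110 13.8125] v=[5.9063 -4.0001 -3.6562 3.7500]
Step 4: x=[5.8106 4.5703 7.9493 14.0996] v=[3.0860 -2.5939 -1.0469 1.1485]
Max displacement = 2.8106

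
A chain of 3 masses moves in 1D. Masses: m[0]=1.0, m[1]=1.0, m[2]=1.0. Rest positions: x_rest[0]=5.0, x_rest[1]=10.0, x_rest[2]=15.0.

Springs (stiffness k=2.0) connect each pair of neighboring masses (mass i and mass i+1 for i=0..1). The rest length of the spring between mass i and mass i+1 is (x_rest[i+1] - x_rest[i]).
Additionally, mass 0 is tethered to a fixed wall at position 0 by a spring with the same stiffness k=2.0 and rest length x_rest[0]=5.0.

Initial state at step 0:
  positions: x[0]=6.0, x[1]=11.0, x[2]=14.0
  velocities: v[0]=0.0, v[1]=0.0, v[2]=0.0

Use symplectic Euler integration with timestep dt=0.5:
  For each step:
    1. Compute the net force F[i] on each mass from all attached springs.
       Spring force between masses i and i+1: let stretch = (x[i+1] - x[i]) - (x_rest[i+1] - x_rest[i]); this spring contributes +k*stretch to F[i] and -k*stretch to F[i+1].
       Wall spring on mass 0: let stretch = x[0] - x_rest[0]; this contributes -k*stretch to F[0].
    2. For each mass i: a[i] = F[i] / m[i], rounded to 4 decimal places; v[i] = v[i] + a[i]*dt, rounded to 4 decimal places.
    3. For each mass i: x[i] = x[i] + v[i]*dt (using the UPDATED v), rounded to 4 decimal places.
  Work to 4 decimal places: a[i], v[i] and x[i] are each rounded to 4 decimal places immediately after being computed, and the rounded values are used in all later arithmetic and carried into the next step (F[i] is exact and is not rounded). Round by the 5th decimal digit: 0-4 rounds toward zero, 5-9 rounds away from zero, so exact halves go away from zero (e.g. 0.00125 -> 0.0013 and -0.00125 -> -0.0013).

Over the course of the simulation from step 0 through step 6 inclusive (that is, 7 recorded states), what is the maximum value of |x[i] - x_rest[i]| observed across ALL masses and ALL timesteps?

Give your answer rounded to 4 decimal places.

Answer: 1.5782

Derivation:
Step 0: x=[6.0000 11.0000 14.0000] v=[0.0000 0.0000 0.0000]
Step 1: x=[5.5000 10.0000 15.0000] v=[-1.0000 -2.0000 2.0000]
Step 2: x=[4.5000 9.2500 16.0000] v=[-2.0000 -1.5000 2.0000]
Step 3: x=[3.6250 9.5000 16.1250] v=[-1.7500 0.5000 0.2500]
Step 4: x=[3.8750 10.1250 15.4375] v=[0.5000 1.2500 -1.3750]
Step 5: x=[5.3125 10.2813 14.5938] v=[2.8750 0.3125 -1.6875]
Step 6: x=[6.5782 10.1094 14.0938] v=[2.5313 -0.3438 -1.0000]
Max displacement = 1.5782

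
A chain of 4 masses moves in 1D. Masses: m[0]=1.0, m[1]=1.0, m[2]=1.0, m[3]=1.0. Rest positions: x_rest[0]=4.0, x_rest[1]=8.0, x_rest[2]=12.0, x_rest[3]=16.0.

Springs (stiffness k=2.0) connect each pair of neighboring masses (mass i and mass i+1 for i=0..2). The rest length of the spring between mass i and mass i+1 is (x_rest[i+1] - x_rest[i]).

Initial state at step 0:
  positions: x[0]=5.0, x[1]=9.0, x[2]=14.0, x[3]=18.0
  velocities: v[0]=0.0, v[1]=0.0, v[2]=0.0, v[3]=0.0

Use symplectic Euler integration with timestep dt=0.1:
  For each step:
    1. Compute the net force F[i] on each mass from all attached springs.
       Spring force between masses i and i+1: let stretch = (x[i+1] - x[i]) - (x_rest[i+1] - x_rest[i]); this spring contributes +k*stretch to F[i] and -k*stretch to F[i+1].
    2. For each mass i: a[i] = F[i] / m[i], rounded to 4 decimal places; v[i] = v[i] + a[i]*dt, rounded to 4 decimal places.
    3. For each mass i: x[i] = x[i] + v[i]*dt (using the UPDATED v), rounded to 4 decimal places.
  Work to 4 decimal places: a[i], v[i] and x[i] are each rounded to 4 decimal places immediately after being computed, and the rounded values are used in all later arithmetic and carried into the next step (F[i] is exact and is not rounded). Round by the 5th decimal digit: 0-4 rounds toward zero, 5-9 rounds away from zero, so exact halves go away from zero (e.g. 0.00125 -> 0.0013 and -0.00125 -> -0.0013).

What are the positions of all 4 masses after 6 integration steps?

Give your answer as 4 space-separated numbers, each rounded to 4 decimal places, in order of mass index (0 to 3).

Answer: 5.0255 9.3425 13.6575 17.9746

Derivation:
Step 0: x=[5.0000 9.0000 14.0000 18.0000] v=[0.0000 0.0000 0.0000 0.0000]
Step 1: x=[5.0000 9.0200 13.9800 18.0000] v=[0.0000 0.2000 -0.2000 0.0000]
Step 2: x=[5.0004 9.0588 13.9412 17.9996] v=[0.0040 0.3880 -0.3880 -0.0040]
Step 3: x=[5.0020 9.1141 13.8859 17.9980] v=[0.0157 0.5528 -0.5528 -0.0157]
Step 4: x=[5.0058 9.1826 13.8174 17.9942] v=[0.0381 0.6847 -0.6847 -0.0381]
Step 5: x=[5.0132 9.2602 13.7398 17.9869] v=[0.0735 0.7763 -0.7763 -0.0735]
Step 6: x=[5.0255 9.3425 13.6575 17.9746] v=[0.1229 0.8228 -0.8228 -0.1229]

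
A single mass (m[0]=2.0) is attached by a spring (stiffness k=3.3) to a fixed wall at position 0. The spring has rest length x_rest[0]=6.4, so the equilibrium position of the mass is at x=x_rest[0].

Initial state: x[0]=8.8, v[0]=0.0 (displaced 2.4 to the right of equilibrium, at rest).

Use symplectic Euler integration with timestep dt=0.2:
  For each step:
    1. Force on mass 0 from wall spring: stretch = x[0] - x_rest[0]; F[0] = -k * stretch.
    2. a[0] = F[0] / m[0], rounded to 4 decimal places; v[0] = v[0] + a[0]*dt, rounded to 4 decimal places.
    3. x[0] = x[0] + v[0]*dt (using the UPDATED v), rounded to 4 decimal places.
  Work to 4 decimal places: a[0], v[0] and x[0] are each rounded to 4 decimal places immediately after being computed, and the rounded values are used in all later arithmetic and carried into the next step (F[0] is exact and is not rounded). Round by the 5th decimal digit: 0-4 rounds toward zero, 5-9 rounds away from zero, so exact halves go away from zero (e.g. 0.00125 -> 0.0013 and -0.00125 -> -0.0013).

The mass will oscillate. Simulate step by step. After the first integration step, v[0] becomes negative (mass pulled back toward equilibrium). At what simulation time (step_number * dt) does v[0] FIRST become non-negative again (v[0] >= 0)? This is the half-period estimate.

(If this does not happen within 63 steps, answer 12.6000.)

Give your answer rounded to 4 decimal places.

Answer: 2.6000

Derivation:
Step 0: x=[8.8000] v=[0.0000]
Step 1: x=[8.6416] v=[-0.7920]
Step 2: x=[8.3353] v=[-1.5317]
Step 3: x=[7.9012] v=[-2.1703]
Step 4: x=[7.3681] v=[-2.6657]
Step 5: x=[6.7711] v=[-2.9852]
Step 6: x=[6.1496] v=[-3.1077]
Step 7: x=[5.5446] v=[-3.0251]
Step 8: x=[4.9960] v=[-2.7428]
Step 9: x=[4.5401] v=[-2.2795]
Step 10: x=[4.2070] v=[-1.6657]
Step 11: x=[4.0186] v=[-0.9420]
Step 12: x=[3.9874] v=[-0.1561]
Step 13: x=[4.1154] v=[0.6401]
First v>=0 after going negative at step 13, time=2.6000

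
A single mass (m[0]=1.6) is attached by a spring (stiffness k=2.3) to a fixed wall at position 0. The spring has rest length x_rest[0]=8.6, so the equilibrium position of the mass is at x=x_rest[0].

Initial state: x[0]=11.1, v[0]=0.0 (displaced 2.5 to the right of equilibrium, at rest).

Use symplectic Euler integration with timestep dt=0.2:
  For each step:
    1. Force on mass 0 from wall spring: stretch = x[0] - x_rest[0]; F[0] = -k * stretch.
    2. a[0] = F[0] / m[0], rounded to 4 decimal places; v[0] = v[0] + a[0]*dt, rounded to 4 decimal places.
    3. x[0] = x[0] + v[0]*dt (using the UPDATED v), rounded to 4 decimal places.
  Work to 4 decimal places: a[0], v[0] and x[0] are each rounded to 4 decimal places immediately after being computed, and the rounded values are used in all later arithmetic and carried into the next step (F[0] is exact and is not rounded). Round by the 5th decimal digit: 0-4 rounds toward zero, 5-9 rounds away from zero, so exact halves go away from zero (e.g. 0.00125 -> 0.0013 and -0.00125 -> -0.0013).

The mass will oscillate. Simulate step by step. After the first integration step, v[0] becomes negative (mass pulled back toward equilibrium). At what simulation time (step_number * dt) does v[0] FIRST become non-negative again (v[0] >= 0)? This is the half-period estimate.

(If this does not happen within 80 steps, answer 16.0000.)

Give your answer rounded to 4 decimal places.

Answer: 2.8000

Derivation:
Step 0: x=[11.1000] v=[0.0000]
Step 1: x=[10.9562] v=[-0.7188]
Step 2: x=[10.6770] v=[-1.3962]
Step 3: x=[10.2783] v=[-1.9933]
Step 4: x=[9.7831] v=[-2.4758]
Step 5: x=[9.2199] v=[-2.8159]
Step 6: x=[8.6211] v=[-2.9941]
Step 7: x=[8.0211] v=[-3.0002]
Step 8: x=[7.4543] v=[-2.8338]
Step 9: x=[6.9534] v=[-2.5044]
Step 10: x=[6.5472] v=[-2.0310]
Step 11: x=[6.2590] v=[-1.4408]
Step 12: x=[6.1054] v=[-0.7678]
Step 13: x=[6.0953] v=[-0.0506]
Step 14: x=[6.2292] v=[0.6695]
First v>=0 after going negative at step 14, time=2.8000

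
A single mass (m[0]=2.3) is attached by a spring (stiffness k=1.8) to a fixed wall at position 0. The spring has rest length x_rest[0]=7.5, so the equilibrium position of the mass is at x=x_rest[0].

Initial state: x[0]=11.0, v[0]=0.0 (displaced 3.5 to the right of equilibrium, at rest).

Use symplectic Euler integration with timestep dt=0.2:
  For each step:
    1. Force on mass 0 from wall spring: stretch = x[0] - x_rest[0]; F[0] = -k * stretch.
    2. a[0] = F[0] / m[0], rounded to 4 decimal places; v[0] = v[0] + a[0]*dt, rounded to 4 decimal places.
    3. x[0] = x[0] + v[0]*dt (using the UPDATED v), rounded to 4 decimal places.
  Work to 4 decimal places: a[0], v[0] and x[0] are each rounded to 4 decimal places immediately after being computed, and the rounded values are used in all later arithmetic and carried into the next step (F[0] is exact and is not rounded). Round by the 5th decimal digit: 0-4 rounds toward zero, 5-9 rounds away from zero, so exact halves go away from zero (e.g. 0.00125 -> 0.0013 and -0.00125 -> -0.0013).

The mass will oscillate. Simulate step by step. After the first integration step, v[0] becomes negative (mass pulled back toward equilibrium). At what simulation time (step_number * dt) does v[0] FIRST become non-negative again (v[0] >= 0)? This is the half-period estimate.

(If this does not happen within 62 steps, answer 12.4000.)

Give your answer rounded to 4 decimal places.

Step 0: x=[11.0000] v=[0.0000]
Step 1: x=[10.8904] v=[-0.5478]
Step 2: x=[10.6747] v=[-1.0785]
Step 3: x=[10.3596] v=[-1.5754]
Step 4: x=[9.9550] v=[-2.0230]
Step 5: x=[9.4735] v=[-2.4073]
Step 6: x=[8.9303] v=[-2.7162]
Step 7: x=[8.3423] v=[-2.9401]
Step 8: x=[7.7279] v=[-3.0719]
Step 9: x=[7.1064] v=[-3.1076]
Step 10: x=[6.4972] v=[-3.0460]
Step 11: x=[5.9194] v=[-2.8890]
Step 12: x=[5.3911] v=[-2.6416]
Step 13: x=[4.9288] v=[-2.3115]
Step 14: x=[4.5470] v=[-1.9091]
Step 15: x=[4.2576] v=[-1.4469]
Step 16: x=[4.0697] v=[-0.9394]
Step 17: x=[3.9892] v=[-0.4025]
Step 18: x=[4.0186] v=[0.1470]
First v>=0 after going negative at step 18, time=3.6000

Answer: 3.6000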